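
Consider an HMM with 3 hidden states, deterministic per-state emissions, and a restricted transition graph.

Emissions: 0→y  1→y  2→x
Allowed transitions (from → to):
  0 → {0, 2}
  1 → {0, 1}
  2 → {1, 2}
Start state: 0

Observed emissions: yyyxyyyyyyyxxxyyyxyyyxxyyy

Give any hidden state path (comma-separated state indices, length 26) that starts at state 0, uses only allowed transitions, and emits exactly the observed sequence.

0,0,0,2,1,1,1,0,0,0,0,2,2,2,1,1,0,2,1,1,0,2,2,1,1,1

  [0] y  {0,1}  => 0  start
  [1] y  {0,1}  => 0  0->0 ok
  [2] y  {0,1}  => 0  0->0 ok
  [3] x  {2}  => 2  0->2 ok
  [4] y  {0,1}  => 1  2->1 ok
  [5] y  {0,1}  => 1  1->1 ok
  [6] y  {0,1}  => 1  1->1 ok
  [7] y  {0,1}  => 0  1->0 ok
  [8] y  {0,1}  => 0  0->0 ok
  [9] y  {0,1}  => 0  0->0 ok
  [10] y  {0,1}  => 0  0->0 ok
  [11] x  {2}  => 2  0->2 ok
  [12] x  {2}  => 2  2->2 ok
  [13] x  {2}  => 2  2->2 ok
  [14] y  {0,1}  => 1  2->1 ok
  [15] y  {0,1}  => 1  1->1 ok
  [16] y  {0,1}  => 0  1->0 ok
  [17] x  {2}  => 2  0->2 ok
  [18] y  {0,1}  => 1  2->1 ok
  [19] y  {0,1}  => 1  1->1 ok
  [20] y  {0,1}  => 0  1->0 ok
  [21] x  {2}  => 2  0->2 ok
  [22] x  {2}  => 2  2->2 ok
  [23] y  {0,1}  => 1  2->1 ok
  [24] y  {0,1}  => 1  1->1 ok
  [25] y  {0,1}  => 1  1->1 ok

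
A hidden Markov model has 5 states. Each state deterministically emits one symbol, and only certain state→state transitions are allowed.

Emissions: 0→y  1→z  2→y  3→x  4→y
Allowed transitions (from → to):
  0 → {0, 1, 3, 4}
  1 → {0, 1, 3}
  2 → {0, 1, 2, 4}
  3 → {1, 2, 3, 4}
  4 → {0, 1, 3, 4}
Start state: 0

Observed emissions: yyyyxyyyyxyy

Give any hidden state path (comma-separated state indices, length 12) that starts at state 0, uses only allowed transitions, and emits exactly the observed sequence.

0,0,0,4,3,2,4,4,0,3,2,0

  0: obs=y cand={0,2,4} pick 0 [start]
  1: obs=y cand={0,2,4} pick 0 [0->0 ok]
  2: obs=y cand={0,2,4} pick 0 [0->0 ok]
  3: obs=y cand={0,2,4} pick 4 [0->4 ok]
  4: obs=x cand={3} pick 3 [4->3 ok]
  5: obs=y cand={0,2,4} pick 2 [3->2 ok]
  6: obs=y cand={0,2,4} pick 4 [2->4 ok]
  7: obs=y cand={0,2,4} pick 4 [4->4 ok]
  8: obs=y cand={0,2,4} pick 0 [4->0 ok]
  9: obs=x cand={3} pick 3 [0->3 ok]
  10: obs=y cand={0,2,4} pick 2 [3->2 ok]
  11: obs=y cand={0,2,4} pick 0 [2->0 ok]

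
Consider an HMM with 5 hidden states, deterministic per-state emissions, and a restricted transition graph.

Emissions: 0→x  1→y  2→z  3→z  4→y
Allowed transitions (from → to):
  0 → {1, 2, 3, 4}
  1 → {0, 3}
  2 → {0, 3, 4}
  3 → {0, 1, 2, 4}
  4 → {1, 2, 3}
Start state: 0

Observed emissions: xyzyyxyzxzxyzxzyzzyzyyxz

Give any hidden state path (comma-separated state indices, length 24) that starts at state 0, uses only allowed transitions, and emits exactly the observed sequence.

0,1,3,4,1,0,4,2,0,3,0,4,2,0,3,4,2,3,4,3,4,1,0,2

  0: obs=x cand={0} pick 0 [start]
  1: obs=y cand={1,4} pick 1 [0->1 ok]
  2: obs=z cand={2,3} pick 3 [1->3 ok]
  3: obs=y cand={1,4} pick 4 [3->4 ok]
  4: obs=y cand={1,4} pick 1 [4->1 ok]
  5: obs=x cand={0} pick 0 [1->0 ok]
  6: obs=y cand={1,4} pick 4 [0->4 ok]
  7: obs=z cand={2,3} pick 2 [4->2 ok]
  8: obs=x cand={0} pick 0 [2->0 ok]
  9: obs=z cand={2,3} pick 3 [0->3 ok]
  10: obs=x cand={0} pick 0 [3->0 ok]
  11: obs=y cand={1,4} pick 4 [0->4 ok]
  12: obs=z cand={2,3} pick 2 [4->2 ok]
  13: obs=x cand={0} pick 0 [2->0 ok]
  14: obs=z cand={2,3} pick 3 [0->3 ok]
  15: obs=y cand={1,4} pick 4 [3->4 ok]
  16: obs=z cand={2,3} pick 2 [4->2 ok]
  17: obs=z cand={2,3} pick 3 [2->3 ok]
  18: obs=y cand={1,4} pick 4 [3->4 ok]
  19: obs=z cand={2,3} pick 3 [4->3 ok]
  20: obs=y cand={1,4} pick 4 [3->4 ok]
  21: obs=y cand={1,4} pick 1 [4->1 ok]
  22: obs=x cand={0} pick 0 [1->0 ok]
  23: obs=z cand={2,3} pick 2 [0->2 ok]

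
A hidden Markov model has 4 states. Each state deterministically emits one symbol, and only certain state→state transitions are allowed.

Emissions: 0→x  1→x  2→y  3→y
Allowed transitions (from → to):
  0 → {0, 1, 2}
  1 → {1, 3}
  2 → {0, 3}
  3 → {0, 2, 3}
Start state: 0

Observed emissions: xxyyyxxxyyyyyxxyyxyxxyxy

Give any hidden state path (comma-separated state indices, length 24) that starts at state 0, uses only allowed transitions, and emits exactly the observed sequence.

0,0,2,3,2,0,1,1,3,3,2,3,2,0,1,3,2,0,2,0,1,3,0,2

  0: obs=x cand={0,1} pick 0 [start]
  1: obs=x cand={0,1} pick 0 [0->0 ok]
  2: obs=y cand={2,3} pick 2 [0->2 ok]
  3: obs=y cand={2,3} pick 3 [2->3 ok]
  4: obs=y cand={2,3} pick 2 [3->2 ok]
  5: obs=x cand={0,1} pick 0 [2->0 ok]
  6: obs=x cand={0,1} pick 1 [0->1 ok]
  7: obs=x cand={0,1} pick 1 [1->1 ok]
  8: obs=y cand={2,3} pick 3 [1->3 ok]
  9: obs=y cand={2,3} pick 3 [3->3 ok]
  10: obs=y cand={2,3} pick 2 [3->2 ok]
  11: obs=y cand={2,3} pick 3 [2->3 ok]
  12: obs=y cand={2,3} pick 2 [3->2 ok]
  13: obs=x cand={0,1} pick 0 [2->0 ok]
  14: obs=x cand={0,1} pick 1 [0->1 ok]
  15: obs=y cand={2,3} pick 3 [1->3 ok]
  16: obs=y cand={2,3} pick 2 [3->2 ok]
  17: obs=x cand={0,1} pick 0 [2->0 ok]
  18: obs=y cand={2,3} pick 2 [0->2 ok]
  19: obs=x cand={0,1} pick 0 [2->0 ok]
  20: obs=x cand={0,1} pick 1 [0->1 ok]
  21: obs=y cand={2,3} pick 3 [1->3 ok]
  22: obs=x cand={0,1} pick 0 [3->0 ok]
  23: obs=y cand={2,3} pick 2 [0->2 ok]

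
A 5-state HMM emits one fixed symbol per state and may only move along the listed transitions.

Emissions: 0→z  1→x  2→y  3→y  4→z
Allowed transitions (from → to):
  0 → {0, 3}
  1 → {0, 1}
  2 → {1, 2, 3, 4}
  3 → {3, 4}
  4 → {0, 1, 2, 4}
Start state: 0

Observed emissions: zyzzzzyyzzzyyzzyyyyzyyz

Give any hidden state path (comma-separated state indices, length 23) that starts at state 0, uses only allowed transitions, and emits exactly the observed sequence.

  0: obs=z cand={0,4} pick 0 [start]
  1: obs=y cand={2,3} pick 3 [0->3 ok]
  2: obs=z cand={0,4} pick 4 [3->4 ok]
  3: obs=z cand={0,4} pick 4 [4->4 ok]
  4: obs=z cand={0,4} pick 4 [4->4 ok]
  5: obs=z cand={0,4} pick 0 [4->0 ok]
  6: obs=y cand={2,3} pick 3 [0->3 ok]
  7: obs=y cand={2,3} pick 3 [3->3 ok]
  8: obs=z cand={0,4} pick 4 [3->4 ok]
  9: obs=z cand={0,4} pick 4 [4->4 ok]
  10: obs=z cand={0,4} pick 4 [4->4 ok]
  11: obs=y cand={2,3} pick 2 [4->2 ok]
  12: obs=y cand={2,3} pick 2 [2->2 ok]
  13: obs=z cand={0,4} pick 4 [2->4 ok]
  14: obs=z cand={0,4} pick 4 [4->4 ok]
  15: obs=y cand={2,3} pick 2 [4->2 ok]
  16: obs=y cand={2,3} pick 3 [2->3 ok]
  17: obs=y cand={2,3} pick 3 [3->3 ok]
  18: obs=y cand={2,3} pick 3 [3->3 ok]
  19: obs=z cand={0,4} pick 4 [3->4 ok]
  20: obs=y cand={2,3} pick 2 [4->2 ok]
  21: obs=y cand={2,3} pick 3 [2->3 ok]
  22: obs=z cand={0,4} pick 4 [3->4 ok]

0,3,4,4,4,0,3,3,4,4,4,2,2,4,4,2,3,3,3,4,2,3,4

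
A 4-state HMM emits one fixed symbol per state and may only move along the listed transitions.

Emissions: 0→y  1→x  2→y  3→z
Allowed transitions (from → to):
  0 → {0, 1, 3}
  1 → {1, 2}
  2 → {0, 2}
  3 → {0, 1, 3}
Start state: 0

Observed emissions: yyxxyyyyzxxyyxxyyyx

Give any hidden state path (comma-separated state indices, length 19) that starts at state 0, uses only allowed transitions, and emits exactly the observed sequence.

  pos 0: y in {0,2}, choose 0; start
  pos 1: y in {0,2}, choose 0; 0->0 ok
  pos 2: x in {1}, choose 1; 0->1 ok
  pos 3: x in {1}, choose 1; 1->1 ok
  pos 4: y in {0,2}, choose 2; 1->2 ok
  pos 5: y in {0,2}, choose 2; 2->2 ok
  pos 6: y in {0,2}, choose 2; 2->2 ok
  pos 7: y in {0,2}, choose 0; 2->0 ok
  pos 8: z in {3}, choose 3; 0->3 ok
  pos 9: x in {1}, choose 1; 3->1 ok
  pos 10: x in {1}, choose 1; 1->1 ok
  pos 11: y in {0,2}, choose 2; 1->2 ok
  pos 12: y in {0,2}, choose 0; 2->0 ok
  pos 13: x in {1}, choose 1; 0->1 ok
  pos 14: x in {1}, choose 1; 1->1 ok
  pos 15: y in {0,2}, choose 2; 1->2 ok
  pos 16: y in {0,2}, choose 2; 2->2 ok
  pos 17: y in {0,2}, choose 0; 2->0 ok
  pos 18: x in {1}, choose 1; 0->1 ok

0,0,1,1,2,2,2,0,3,1,1,2,0,1,1,2,2,0,1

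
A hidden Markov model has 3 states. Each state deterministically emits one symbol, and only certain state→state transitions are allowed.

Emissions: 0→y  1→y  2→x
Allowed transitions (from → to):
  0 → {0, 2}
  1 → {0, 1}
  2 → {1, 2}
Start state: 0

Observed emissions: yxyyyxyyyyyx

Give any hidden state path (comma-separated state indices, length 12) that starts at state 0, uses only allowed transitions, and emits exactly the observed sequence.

  [0] y  {0,1}  => 0  start
  [1] x  {2}  => 2  0->2 ok
  [2] y  {0,1}  => 1  2->1 ok
  [3] y  {0,1}  => 1  1->1 ok
  [4] y  {0,1}  => 0  1->0 ok
  [5] x  {2}  => 2  0->2 ok
  [6] y  {0,1}  => 1  2->1 ok
  [7] y  {0,1}  => 1  1->1 ok
  [8] y  {0,1}  => 1  1->1 ok
  [9] y  {0,1}  => 0  1->0 ok
  [10] y  {0,1}  => 0  0->0 ok
  [11] x  {2}  => 2  0->2 ok

0,2,1,1,0,2,1,1,1,0,0,2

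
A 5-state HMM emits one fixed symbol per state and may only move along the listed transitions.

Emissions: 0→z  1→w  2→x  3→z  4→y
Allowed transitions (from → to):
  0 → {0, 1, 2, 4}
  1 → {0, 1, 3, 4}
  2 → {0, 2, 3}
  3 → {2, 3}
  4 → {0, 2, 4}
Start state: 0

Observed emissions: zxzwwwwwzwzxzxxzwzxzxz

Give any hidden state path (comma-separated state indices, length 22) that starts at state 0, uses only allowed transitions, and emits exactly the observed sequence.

0,2,0,1,1,1,1,1,0,1,0,2,3,2,2,0,1,3,2,0,2,0

  [0] z  {0,3}  => 0  start
  [1] x  {2}  => 2  0->2 ok
  [2] z  {0,3}  => 0  2->0 ok
  [3] w  {1}  => 1  0->1 ok
  [4] w  {1}  => 1  1->1 ok
  [5] w  {1}  => 1  1->1 ok
  [6] w  {1}  => 1  1->1 ok
  [7] w  {1}  => 1  1->1 ok
  [8] z  {0,3}  => 0  1->0 ok
  [9] w  {1}  => 1  0->1 ok
  [10] z  {0,3}  => 0  1->0 ok
  [11] x  {2}  => 2  0->2 ok
  [12] z  {0,3}  => 3  2->3 ok
  [13] x  {2}  => 2  3->2 ok
  [14] x  {2}  => 2  2->2 ok
  [15] z  {0,3}  => 0  2->0 ok
  [16] w  {1}  => 1  0->1 ok
  [17] z  {0,3}  => 3  1->3 ok
  [18] x  {2}  => 2  3->2 ok
  [19] z  {0,3}  => 0  2->0 ok
  [20] x  {2}  => 2  0->2 ok
  [21] z  {0,3}  => 0  2->0 ok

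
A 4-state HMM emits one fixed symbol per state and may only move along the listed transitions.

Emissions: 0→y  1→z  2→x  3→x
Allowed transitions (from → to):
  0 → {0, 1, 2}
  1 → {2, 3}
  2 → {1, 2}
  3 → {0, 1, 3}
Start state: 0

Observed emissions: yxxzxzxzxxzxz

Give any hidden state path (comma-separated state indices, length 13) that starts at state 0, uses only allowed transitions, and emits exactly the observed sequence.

  0: obs=y cand={0} pick 0 [start]
  1: obs=x cand={2,3} pick 2 [0->2 ok]
  2: obs=x cand={2,3} pick 2 [2->2 ok]
  3: obs=z cand={1} pick 1 [2->1 ok]
  4: obs=x cand={2,3} pick 2 [1->2 ok]
  5: obs=z cand={1} pick 1 [2->1 ok]
  6: obs=x cand={2,3} pick 3 [1->3 ok]
  7: obs=z cand={1} pick 1 [3->1 ok]
  8: obs=x cand={2,3} pick 3 [1->3 ok]
  9: obs=x cand={2,3} pick 3 [3->3 ok]
  10: obs=z cand={1} pick 1 [3->1 ok]
  11: obs=x cand={2,3} pick 2 [1->2 ok]
  12: obs=z cand={1} pick 1 [2->1 ok]

0,2,2,1,2,1,3,1,3,3,1,2,1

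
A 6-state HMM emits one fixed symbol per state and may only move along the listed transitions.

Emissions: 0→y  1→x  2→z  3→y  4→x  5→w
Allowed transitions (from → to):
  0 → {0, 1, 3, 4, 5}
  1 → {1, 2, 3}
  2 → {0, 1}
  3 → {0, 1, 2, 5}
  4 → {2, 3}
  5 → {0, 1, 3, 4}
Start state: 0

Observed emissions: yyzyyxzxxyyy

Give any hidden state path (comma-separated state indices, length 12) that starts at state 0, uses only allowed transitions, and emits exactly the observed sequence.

  t0 'y' -> {0,3}, take 0 (start)
  t1 'y' -> {0,3}, take 3 (0->3 ok)
  t2 'z' -> {2}, take 2 (3->2 ok)
  t3 'y' -> {0,3}, take 0 (2->0 ok)
  t4 'y' -> {0,3}, take 0 (0->0 ok)
  t5 'x' -> {1,4}, take 4 (0->4 ok)
  t6 'z' -> {2}, take 2 (4->2 ok)
  t7 'x' -> {1,4}, take 1 (2->1 ok)
  t8 'x' -> {1,4}, take 1 (1->1 ok)
  t9 'y' -> {0,3}, take 3 (1->3 ok)
  t10 'y' -> {0,3}, take 0 (3->0 ok)
  t11 'y' -> {0,3}, take 0 (0->0 ok)

0,3,2,0,0,4,2,1,1,3,0,0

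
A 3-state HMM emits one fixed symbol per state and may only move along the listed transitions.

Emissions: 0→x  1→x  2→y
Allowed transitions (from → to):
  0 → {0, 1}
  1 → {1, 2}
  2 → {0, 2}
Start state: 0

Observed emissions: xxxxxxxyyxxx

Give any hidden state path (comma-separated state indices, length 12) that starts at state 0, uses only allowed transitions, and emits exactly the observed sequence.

  pos 0: x in {0,1}, choose 0; start
  pos 1: x in {0,1}, choose 0; 0->0 ok
  pos 2: x in {0,1}, choose 0; 0->0 ok
  pos 3: x in {0,1}, choose 1; 0->1 ok
  pos 4: x in {0,1}, choose 1; 1->1 ok
  pos 5: x in {0,1}, choose 1; 1->1 ok
  pos 6: x in {0,1}, choose 1; 1->1 ok
  pos 7: y in {2}, choose 2; 1->2 ok
  pos 8: y in {2}, choose 2; 2->2 ok
  pos 9: x in {0,1}, choose 0; 2->0 ok
  pos 10: x in {0,1}, choose 0; 0->0 ok
  pos 11: x in {0,1}, choose 1; 0->1 ok

0,0,0,1,1,1,1,2,2,0,0,1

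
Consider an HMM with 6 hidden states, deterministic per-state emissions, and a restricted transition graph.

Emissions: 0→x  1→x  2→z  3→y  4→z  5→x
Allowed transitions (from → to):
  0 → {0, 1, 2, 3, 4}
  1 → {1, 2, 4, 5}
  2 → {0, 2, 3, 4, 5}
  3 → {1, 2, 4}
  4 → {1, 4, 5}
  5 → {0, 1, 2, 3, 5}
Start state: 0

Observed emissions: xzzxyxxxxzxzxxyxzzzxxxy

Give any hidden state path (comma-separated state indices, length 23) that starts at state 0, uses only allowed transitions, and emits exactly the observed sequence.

  0: obs=x cand={0,1,5} pick 0 [start]
  1: obs=z cand={2,4} pick 4 [0->4 ok]
  2: obs=z cand={2,4} pick 4 [4->4 ok]
  3: obs=x cand={0,1,5} pick 5 [4->5 ok]
  4: obs=y cand={3} pick 3 [5->3 ok]
  5: obs=x cand={0,1,5} pick 1 [3->1 ok]
  6: obs=x cand={0,1,5} pick 1 [1->1 ok]
  7: obs=x cand={0,1,5} pick 1 [1->1 ok]
  8: obs=x cand={0,1,5} pick 1 [1->1 ok]
  9: obs=z cand={2,4} pick 4 [1->4 ok]
  10: obs=x cand={0,1,5} pick 1 [4->1 ok]
  11: obs=z cand={2,4} pick 2 [1->2 ok]
  12: obs=x cand={0,1,5} pick 0 [2->0 ok]
  13: obs=x cand={0,1,5} pick 0 [0->0 ok]
  14: obs=y cand={3} pick 3 [0->3 ok]
  15: obs=x cand={0,1,5} pick 1 [3->1 ok]
  16: obs=z cand={2,4} pick 2 [1->2 ok]
  17: obs=z cand={2,4} pick 2 [2->2 ok]
  18: obs=z cand={2,4} pick 4 [2->4 ok]
  19: obs=x cand={0,1,5} pick 1 [4->1 ok]
  20: obs=x cand={0,1,5} pick 1 [1->1 ok]
  21: obs=x cand={0,1,5} pick 5 [1->5 ok]
  22: obs=y cand={3} pick 3 [5->3 ok]

0,4,4,5,3,1,1,1,1,4,1,2,0,0,3,1,2,2,4,1,1,5,3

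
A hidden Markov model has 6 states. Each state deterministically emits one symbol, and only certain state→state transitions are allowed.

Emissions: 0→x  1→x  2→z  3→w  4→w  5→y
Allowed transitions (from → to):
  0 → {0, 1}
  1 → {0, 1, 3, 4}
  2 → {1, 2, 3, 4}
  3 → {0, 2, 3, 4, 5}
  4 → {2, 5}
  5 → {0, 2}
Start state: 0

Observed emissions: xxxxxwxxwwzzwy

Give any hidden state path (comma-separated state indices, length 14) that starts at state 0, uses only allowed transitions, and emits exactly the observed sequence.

0,1,0,0,1,3,0,1,3,4,2,2,3,5

  [0] x  {0,1}  => 0  start
  [1] x  {0,1}  => 1  0->1 ok
  [2] x  {0,1}  => 0  1->0 ok
  [3] x  {0,1}  => 0  0->0 ok
  [4] x  {0,1}  => 1  0->1 ok
  [5] w  {3,4}  => 3  1->3 ok
  [6] x  {0,1}  => 0  3->0 ok
  [7] x  {0,1}  => 1  0->1 ok
  [8] w  {3,4}  => 3  1->3 ok
  [9] w  {3,4}  => 4  3->4 ok
  [10] z  {2}  => 2  4->2 ok
  [11] z  {2}  => 2  2->2 ok
  [12] w  {3,4}  => 3  2->3 ok
  [13] y  {5}  => 5  3->5 ok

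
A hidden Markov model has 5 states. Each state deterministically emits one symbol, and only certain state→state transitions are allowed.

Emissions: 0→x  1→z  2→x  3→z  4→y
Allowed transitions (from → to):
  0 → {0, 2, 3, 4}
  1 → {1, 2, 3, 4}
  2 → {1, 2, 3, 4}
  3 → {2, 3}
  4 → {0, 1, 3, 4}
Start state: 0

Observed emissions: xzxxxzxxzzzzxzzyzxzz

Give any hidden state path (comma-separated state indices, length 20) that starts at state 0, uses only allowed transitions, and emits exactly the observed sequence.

0,3,2,2,2,3,2,2,1,1,1,3,2,1,1,4,3,2,3,3

  [0] x  {0,2}  => 0  start
  [1] z  {1,3}  => 3  0->3 ok
  [2] x  {0,2}  => 2  3->2 ok
  [3] x  {0,2}  => 2  2->2 ok
  [4] x  {0,2}  => 2  2->2 ok
  [5] z  {1,3}  => 3  2->3 ok
  [6] x  {0,2}  => 2  3->2 ok
  [7] x  {0,2}  => 2  2->2 ok
  [8] z  {1,3}  => 1  2->1 ok
  [9] z  {1,3}  => 1  1->1 ok
  [10] z  {1,3}  => 1  1->1 ok
  [11] z  {1,3}  => 3  1->3 ok
  [12] x  {0,2}  => 2  3->2 ok
  [13] z  {1,3}  => 1  2->1 ok
  [14] z  {1,3}  => 1  1->1 ok
  [15] y  {4}  => 4  1->4 ok
  [16] z  {1,3}  => 3  4->3 ok
  [17] x  {0,2}  => 2  3->2 ok
  [18] z  {1,3}  => 3  2->3 ok
  [19] z  {1,3}  => 3  3->3 ok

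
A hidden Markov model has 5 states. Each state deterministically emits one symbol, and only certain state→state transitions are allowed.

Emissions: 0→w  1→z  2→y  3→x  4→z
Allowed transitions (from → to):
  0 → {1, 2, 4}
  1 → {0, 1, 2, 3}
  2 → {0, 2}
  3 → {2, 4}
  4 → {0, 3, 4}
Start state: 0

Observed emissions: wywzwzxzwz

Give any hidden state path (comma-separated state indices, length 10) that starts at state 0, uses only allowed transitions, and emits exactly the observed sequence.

0,2,0,4,0,4,3,4,0,1

  pos 0: w in {0}, choose 0; start
  pos 1: y in {2}, choose 2; 0->2 ok
  pos 2: w in {0}, choose 0; 2->0 ok
  pos 3: z in {1,4}, choose 4; 0->4 ok
  pos 4: w in {0}, choose 0; 4->0 ok
  pos 5: z in {1,4}, choose 4; 0->4 ok
  pos 6: x in {3}, choose 3; 4->3 ok
  pos 7: z in {1,4}, choose 4; 3->4 ok
  pos 8: w in {0}, choose 0; 4->0 ok
  pos 9: z in {1,4}, choose 1; 0->1 ok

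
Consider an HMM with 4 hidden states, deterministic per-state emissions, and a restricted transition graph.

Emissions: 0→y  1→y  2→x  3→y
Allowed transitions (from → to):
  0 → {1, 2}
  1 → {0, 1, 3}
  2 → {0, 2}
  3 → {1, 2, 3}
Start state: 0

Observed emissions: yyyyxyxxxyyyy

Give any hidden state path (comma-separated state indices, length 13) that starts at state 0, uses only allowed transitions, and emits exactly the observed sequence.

0,1,1,0,2,0,2,2,2,0,1,1,0

  pos 0: y in {0,1,3}, choose 0; start
  pos 1: y in {0,1,3}, choose 1; 0->1 ok
  pos 2: y in {0,1,3}, choose 1; 1->1 ok
  pos 3: y in {0,1,3}, choose 0; 1->0 ok
  pos 4: x in {2}, choose 2; 0->2 ok
  pos 5: y in {0,1,3}, choose 0; 2->0 ok
  pos 6: x in {2}, choose 2; 0->2 ok
  pos 7: x in {2}, choose 2; 2->2 ok
  pos 8: x in {2}, choose 2; 2->2 ok
  pos 9: y in {0,1,3}, choose 0; 2->0 ok
  pos 10: y in {0,1,3}, choose 1; 0->1 ok
  pos 11: y in {0,1,3}, choose 1; 1->1 ok
  pos 12: y in {0,1,3}, choose 0; 1->0 ok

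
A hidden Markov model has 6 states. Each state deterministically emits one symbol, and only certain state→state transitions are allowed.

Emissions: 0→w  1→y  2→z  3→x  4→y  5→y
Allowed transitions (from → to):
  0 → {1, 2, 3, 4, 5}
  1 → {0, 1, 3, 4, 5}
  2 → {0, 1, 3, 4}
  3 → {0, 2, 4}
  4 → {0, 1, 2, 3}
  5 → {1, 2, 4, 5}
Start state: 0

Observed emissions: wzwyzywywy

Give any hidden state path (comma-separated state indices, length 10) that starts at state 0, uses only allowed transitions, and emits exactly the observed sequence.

0,2,0,5,2,4,0,4,0,4

  0: obs=w cand={0} pick 0 [start]
  1: obs=z cand={2} pick 2 [0->2 ok]
  2: obs=w cand={0} pick 0 [2->0 ok]
  3: obs=y cand={1,4,5} pick 5 [0->5 ok]
  4: obs=z cand={2} pick 2 [5->2 ok]
  5: obs=y cand={1,4,5} pick 4 [2->4 ok]
  6: obs=w cand={0} pick 0 [4->0 ok]
  7: obs=y cand={1,4,5} pick 4 [0->4 ok]
  8: obs=w cand={0} pick 0 [4->0 ok]
  9: obs=y cand={1,4,5} pick 4 [0->4 ok]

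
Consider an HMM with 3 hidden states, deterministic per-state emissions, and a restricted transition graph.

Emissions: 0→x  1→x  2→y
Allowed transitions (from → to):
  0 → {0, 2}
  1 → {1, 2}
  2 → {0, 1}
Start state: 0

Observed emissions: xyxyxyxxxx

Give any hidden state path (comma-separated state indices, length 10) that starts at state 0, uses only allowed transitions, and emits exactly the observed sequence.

0,2,1,2,1,2,0,0,0,0

  0: obs=x cand={0,1} pick 0 [start]
  1: obs=y cand={2} pick 2 [0->2 ok]
  2: obs=x cand={0,1} pick 1 [2->1 ok]
  3: obs=y cand={2} pick 2 [1->2 ok]
  4: obs=x cand={0,1} pick 1 [2->1 ok]
  5: obs=y cand={2} pick 2 [1->2 ok]
  6: obs=x cand={0,1} pick 0 [2->0 ok]
  7: obs=x cand={0,1} pick 0 [0->0 ok]
  8: obs=x cand={0,1} pick 0 [0->0 ok]
  9: obs=x cand={0,1} pick 0 [0->0 ok]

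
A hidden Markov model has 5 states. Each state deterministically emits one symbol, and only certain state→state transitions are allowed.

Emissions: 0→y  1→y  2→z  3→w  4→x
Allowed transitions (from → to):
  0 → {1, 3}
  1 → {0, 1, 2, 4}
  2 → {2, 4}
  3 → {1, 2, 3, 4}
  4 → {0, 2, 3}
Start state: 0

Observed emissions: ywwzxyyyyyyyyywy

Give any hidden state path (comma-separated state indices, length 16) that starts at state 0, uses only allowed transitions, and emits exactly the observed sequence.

0,3,3,2,4,0,1,1,1,0,1,0,1,0,3,1

  [0] y  {0,1}  => 0  start
  [1] w  {3}  => 3  0->3 ok
  [2] w  {3}  => 3  3->3 ok
  [3] z  {2}  => 2  3->2 ok
  [4] x  {4}  => 4  2->4 ok
  [5] y  {0,1}  => 0  4->0 ok
  [6] y  {0,1}  => 1  0->1 ok
  [7] y  {0,1}  => 1  1->1 ok
  [8] y  {0,1}  => 1  1->1 ok
  [9] y  {0,1}  => 0  1->0 ok
  [10] y  {0,1}  => 1  0->1 ok
  [11] y  {0,1}  => 0  1->0 ok
  [12] y  {0,1}  => 1  0->1 ok
  [13] y  {0,1}  => 0  1->0 ok
  [14] w  {3}  => 3  0->3 ok
  [15] y  {0,1}  => 1  3->1 ok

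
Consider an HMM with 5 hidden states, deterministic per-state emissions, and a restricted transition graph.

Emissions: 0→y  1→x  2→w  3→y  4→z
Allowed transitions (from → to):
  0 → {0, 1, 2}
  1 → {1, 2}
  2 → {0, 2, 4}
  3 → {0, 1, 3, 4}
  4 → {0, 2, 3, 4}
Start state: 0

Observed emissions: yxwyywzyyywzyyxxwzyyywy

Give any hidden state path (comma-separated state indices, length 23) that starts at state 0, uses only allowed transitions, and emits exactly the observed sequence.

0,1,2,0,0,2,4,3,3,0,2,4,3,0,1,1,2,4,3,0,0,2,0

  0: obs=y cand={0,3} pick 0 [start]
  1: obs=x cand={1} pick 1 [0->1 ok]
  2: obs=w cand={2} pick 2 [1->2 ok]
  3: obs=y cand={0,3} pick 0 [2->0 ok]
  4: obs=y cand={0,3} pick 0 [0->0 ok]
  5: obs=w cand={2} pick 2 [0->2 ok]
  6: obs=z cand={4} pick 4 [2->4 ok]
  7: obs=y cand={0,3} pick 3 [4->3 ok]
  8: obs=y cand={0,3} pick 3 [3->3 ok]
  9: obs=y cand={0,3} pick 0 [3->0 ok]
  10: obs=w cand={2} pick 2 [0->2 ok]
  11: obs=z cand={4} pick 4 [2->4 ok]
  12: obs=y cand={0,3} pick 3 [4->3 ok]
  13: obs=y cand={0,3} pick 0 [3->0 ok]
  14: obs=x cand={1} pick 1 [0->1 ok]
  15: obs=x cand={1} pick 1 [1->1 ok]
  16: obs=w cand={2} pick 2 [1->2 ok]
  17: obs=z cand={4} pick 4 [2->4 ok]
  18: obs=y cand={0,3} pick 3 [4->3 ok]
  19: obs=y cand={0,3} pick 0 [3->0 ok]
  20: obs=y cand={0,3} pick 0 [0->0 ok]
  21: obs=w cand={2} pick 2 [0->2 ok]
  22: obs=y cand={0,3} pick 0 [2->0 ok]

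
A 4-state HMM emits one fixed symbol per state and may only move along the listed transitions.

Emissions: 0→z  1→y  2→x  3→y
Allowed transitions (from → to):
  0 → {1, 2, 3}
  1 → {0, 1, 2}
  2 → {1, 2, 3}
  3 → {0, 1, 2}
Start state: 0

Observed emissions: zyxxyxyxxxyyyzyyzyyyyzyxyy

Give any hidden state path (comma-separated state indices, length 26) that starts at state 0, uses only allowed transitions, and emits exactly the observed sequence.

0,1,2,2,3,2,1,2,2,2,3,1,1,0,1,1,0,3,1,1,1,0,3,2,1,1

  0: obs=z cand={0} pick 0 [start]
  1: obs=y cand={1,3} pick 1 [0->1 ok]
  2: obs=x cand={2} pick 2 [1->2 ok]
  3: obs=x cand={2} pick 2 [2->2 ok]
  4: obs=y cand={1,3} pick 3 [2->3 ok]
  5: obs=x cand={2} pick 2 [3->2 ok]
  6: obs=y cand={1,3} pick 1 [2->1 ok]
  7: obs=x cand={2} pick 2 [1->2 ok]
  8: obs=x cand={2} pick 2 [2->2 ok]
  9: obs=x cand={2} pick 2 [2->2 ok]
  10: obs=y cand={1,3} pick 3 [2->3 ok]
  11: obs=y cand={1,3} pick 1 [3->1 ok]
  12: obs=y cand={1,3} pick 1 [1->1 ok]
  13: obs=z cand={0} pick 0 [1->0 ok]
  14: obs=y cand={1,3} pick 1 [0->1 ok]
  15: obs=y cand={1,3} pick 1 [1->1 ok]
  16: obs=z cand={0} pick 0 [1->0 ok]
  17: obs=y cand={1,3} pick 3 [0->3 ok]
  18: obs=y cand={1,3} pick 1 [3->1 ok]
  19: obs=y cand={1,3} pick 1 [1->1 ok]
  20: obs=y cand={1,3} pick 1 [1->1 ok]
  21: obs=z cand={0} pick 0 [1->0 ok]
  22: obs=y cand={1,3} pick 3 [0->3 ok]
  23: obs=x cand={2} pick 2 [3->2 ok]
  24: obs=y cand={1,3} pick 1 [2->1 ok]
  25: obs=y cand={1,3} pick 1 [1->1 ok]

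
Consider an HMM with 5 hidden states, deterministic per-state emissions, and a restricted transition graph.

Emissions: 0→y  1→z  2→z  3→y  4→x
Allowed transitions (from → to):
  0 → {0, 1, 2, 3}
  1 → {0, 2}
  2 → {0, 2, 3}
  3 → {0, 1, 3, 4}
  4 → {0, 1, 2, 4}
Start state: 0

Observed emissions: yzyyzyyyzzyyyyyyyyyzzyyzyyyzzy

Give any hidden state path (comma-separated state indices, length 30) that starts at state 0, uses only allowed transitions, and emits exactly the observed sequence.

  0: obs=y cand={0,3} pick 0 [start]
  1: obs=z cand={1,2} pick 2 [0->2 ok]
  2: obs=y cand={0,3} pick 3 [2->3 ok]
  3: obs=y cand={0,3} pick 0 [3->0 ok]
  4: obs=z cand={1,2} pick 2 [0->2 ok]
  5: obs=y cand={0,3} pick 3 [2->3 ok]
  6: obs=y cand={0,3} pick 3 [3->3 ok]
  7: obs=y cand={0,3} pick 0 [3->0 ok]
  8: obs=z cand={1,2} pick 2 [0->2 ok]
  9: obs=z cand={1,2} pick 2 [2->2 ok]
  10: obs=y cand={0,3} pick 3 [2->3 ok]
  11: obs=y cand={0,3} pick 0 [3->0 ok]
  12: obs=y cand={0,3} pick 3 [0->3 ok]
  13: obs=y cand={0,3} pick 3 [3->3 ok]
  14: obs=y cand={0,3} pick 3 [3->3 ok]
  15: obs=y cand={0,3} pick 0 [3->0 ok]
  16: obs=y cand={0,3} pick 0 [0->0 ok]
  17: obs=y cand={0,3} pick 0 [0->0 ok]
  18: obs=y cand={0,3} pick 0 [0->0 ok]
  19: obs=z cand={1,2} pick 1 [0->1 ok]
  20: obs=z cand={1,2} pick 2 [1->2 ok]
  21: obs=y cand={0,3} pick 0 [2->0 ok]
  22: obs=y cand={0,3} pick 3 [0->3 ok]
  23: obs=z cand={1,2} pick 1 [3->1 ok]
  24: obs=y cand={0,3} pick 0 [1->0 ok]
  25: obs=y cand={0,3} pick 0 [0->0 ok]
  26: obs=y cand={0,3} pick 0 [0->0 ok]
  27: obs=z cand={1,2} pick 2 [0->2 ok]
  28: obs=z cand={1,2} pick 2 [2->2 ok]
  29: obs=y cand={0,3} pick 0 [2->0 ok]

0,2,3,0,2,3,3,0,2,2,3,0,3,3,3,0,0,0,0,1,2,0,3,1,0,0,0,2,2,0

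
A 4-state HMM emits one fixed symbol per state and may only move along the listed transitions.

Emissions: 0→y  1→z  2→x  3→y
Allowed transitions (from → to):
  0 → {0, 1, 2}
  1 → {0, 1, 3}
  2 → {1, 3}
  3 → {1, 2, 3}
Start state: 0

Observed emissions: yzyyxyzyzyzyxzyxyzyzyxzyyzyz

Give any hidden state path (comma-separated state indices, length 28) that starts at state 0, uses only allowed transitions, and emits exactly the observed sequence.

0,1,3,3,2,3,1,3,1,3,1,0,2,1,3,2,3,1,3,1,0,2,1,0,0,1,3,1

  [0] y  {0,3}  => 0  start
  [1] z  {1}  => 1  0->1 ok
  [2] y  {0,3}  => 3  1->3 ok
  [3] y  {0,3}  => 3  3->3 ok
  [4] x  {2}  => 2  3->2 ok
  [5] y  {0,3}  => 3  2->3 ok
  [6] z  {1}  => 1  3->1 ok
  [7] y  {0,3}  => 3  1->3 ok
  [8] z  {1}  => 1  3->1 ok
  [9] y  {0,3}  => 3  1->3 ok
  [10] z  {1}  => 1  3->1 ok
  [11] y  {0,3}  => 0  1->0 ok
  [12] x  {2}  => 2  0->2 ok
  [13] z  {1}  => 1  2->1 ok
  [14] y  {0,3}  => 3  1->3 ok
  [15] x  {2}  => 2  3->2 ok
  [16] y  {0,3}  => 3  2->3 ok
  [17] z  {1}  => 1  3->1 ok
  [18] y  {0,3}  => 3  1->3 ok
  [19] z  {1}  => 1  3->1 ok
  [20] y  {0,3}  => 0  1->0 ok
  [21] x  {2}  => 2  0->2 ok
  [22] z  {1}  => 1  2->1 ok
  [23] y  {0,3}  => 0  1->0 ok
  [24] y  {0,3}  => 0  0->0 ok
  [25] z  {1}  => 1  0->1 ok
  [26] y  {0,3}  => 3  1->3 ok
  [27] z  {1}  => 1  3->1 ok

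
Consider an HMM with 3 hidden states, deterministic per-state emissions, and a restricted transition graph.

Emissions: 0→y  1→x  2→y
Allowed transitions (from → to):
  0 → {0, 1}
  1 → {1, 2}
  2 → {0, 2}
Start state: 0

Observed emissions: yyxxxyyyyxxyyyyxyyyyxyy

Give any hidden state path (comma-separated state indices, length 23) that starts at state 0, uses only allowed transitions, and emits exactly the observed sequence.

  pos 0: y in {0,2}, choose 0; start
  pos 1: y in {0,2}, choose 0; 0->0 ok
  pos 2: x in {1}, choose 1; 0->1 ok
  pos 3: x in {1}, choose 1; 1->1 ok
  pos 4: x in {1}, choose 1; 1->1 ok
  pos 5: y in {0,2}, choose 2; 1->2 ok
  pos 6: y in {0,2}, choose 0; 2->0 ok
  pos 7: y in {0,2}, choose 0; 0->0 ok
  pos 8: y in {0,2}, choose 0; 0->0 ok
  pos 9: x in {1}, choose 1; 0->1 ok
  pos 10: x in {1}, choose 1; 1->1 ok
  pos 11: y in {0,2}, choose 2; 1->2 ok
  pos 12: y in {0,2}, choose 2; 2->2 ok
  pos 13: y in {0,2}, choose 2; 2->2 ok
  pos 14: y in {0,2}, choose 0; 2->0 ok
  pos 15: x in {1}, choose 1; 0->1 ok
  pos 16: y in {0,2}, choose 2; 1->2 ok
  pos 17: y in {0,2}, choose 2; 2->2 ok
  pos 18: y in {0,2}, choose 2; 2->2 ok
  pos 19: y in {0,2}, choose 0; 2->0 ok
  pos 20: x in {1}, choose 1; 0->1 ok
  pos 21: y in {0,2}, choose 2; 1->2 ok
  pos 22: y in {0,2}, choose 0; 2->0 ok

0,0,1,1,1,2,0,0,0,1,1,2,2,2,0,1,2,2,2,0,1,2,0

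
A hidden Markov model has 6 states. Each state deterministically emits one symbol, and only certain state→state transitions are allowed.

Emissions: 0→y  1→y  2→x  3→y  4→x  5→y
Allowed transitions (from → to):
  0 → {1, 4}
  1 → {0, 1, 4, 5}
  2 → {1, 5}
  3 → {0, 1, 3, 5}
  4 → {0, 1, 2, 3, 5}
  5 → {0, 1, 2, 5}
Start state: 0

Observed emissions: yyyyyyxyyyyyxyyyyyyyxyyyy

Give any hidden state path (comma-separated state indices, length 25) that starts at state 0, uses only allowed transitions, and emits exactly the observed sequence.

  t0 'y' -> {0,1,3,5}, take 0 (start)
  t1 'y' -> {0,1,3,5}, take 1 (0->1 ok)
  t2 'y' -> {0,1,3,5}, take 5 (1->5 ok)
  t3 'y' -> {0,1,3,5}, take 0 (5->0 ok)
  t4 'y' -> {0,1,3,5}, take 1 (0->1 ok)
  t5 'y' -> {0,1,3,5}, take 5 (1->5 ok)
  t6 'x' -> {2,4}, take 2 (5->2 ok)
  t7 'y' -> {0,1,3,5}, take 1 (2->1 ok)
  t8 'y' -> {0,1,3,5}, take 5 (1->5 ok)
  t9 'y' -> {0,1,3,5}, take 1 (5->1 ok)
  t10 'y' -> {0,1,3,5}, take 1 (1->1 ok)
  t11 'y' -> {0,1,3,5}, take 0 (1->0 ok)
  t12 'x' -> {2,4}, take 4 (0->4 ok)
  t13 'y' -> {0,1,3,5}, take 5 (4->5 ok)
  t14 'y' -> {0,1,3,5}, take 0 (5->0 ok)
  t15 'y' -> {0,1,3,5}, take 1 (0->1 ok)
  t16 'y' -> {0,1,3,5}, take 0 (1->0 ok)
  t17 'y' -> {0,1,3,5}, take 1 (0->1 ok)
  t18 'y' -> {0,1,3,5}, take 0 (1->0 ok)
  t19 'y' -> {0,1,3,5}, take 1 (0->1 ok)
  t20 'x' -> {2,4}, take 4 (1->4 ok)
  t21 'y' -> {0,1,3,5}, take 3 (4->3 ok)
  t22 'y' -> {0,1,3,5}, take 1 (3->1 ok)
  t23 'y' -> {0,1,3,5}, take 0 (1->0 ok)
  t24 'y' -> {0,1,3,5}, take 1 (0->1 ok)

0,1,5,0,1,5,2,1,5,1,1,0,4,5,0,1,0,1,0,1,4,3,1,0,1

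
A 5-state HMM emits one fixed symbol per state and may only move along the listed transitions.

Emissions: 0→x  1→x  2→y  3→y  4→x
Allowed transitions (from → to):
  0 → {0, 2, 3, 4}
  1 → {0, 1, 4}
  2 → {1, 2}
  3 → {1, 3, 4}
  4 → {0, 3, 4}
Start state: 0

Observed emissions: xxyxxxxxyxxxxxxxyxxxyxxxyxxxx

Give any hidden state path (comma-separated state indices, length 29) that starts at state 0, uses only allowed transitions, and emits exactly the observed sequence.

0,0,2,1,4,4,0,0,3,4,4,0,4,4,4,4,3,1,0,0,3,1,1,0,3,1,1,1,0

  0: obs=x cand={0,1,4} pick 0 [start]
  1: obs=x cand={0,1,4} pick 0 [0->0 ok]
  2: obs=y cand={2,3} pick 2 [0->2 ok]
  3: obs=x cand={0,1,4} pick 1 [2->1 ok]
  4: obs=x cand={0,1,4} pick 4 [1->4 ok]
  5: obs=x cand={0,1,4} pick 4 [4->4 ok]
  6: obs=x cand={0,1,4} pick 0 [4->0 ok]
  7: obs=x cand={0,1,4} pick 0 [0->0 ok]
  8: obs=y cand={2,3} pick 3 [0->3 ok]
  9: obs=x cand={0,1,4} pick 4 [3->4 ok]
  10: obs=x cand={0,1,4} pick 4 [4->4 ok]
  11: obs=x cand={0,1,4} pick 0 [4->0 ok]
  12: obs=x cand={0,1,4} pick 4 [0->4 ok]
  13: obs=x cand={0,1,4} pick 4 [4->4 ok]
  14: obs=x cand={0,1,4} pick 4 [4->4 ok]
  15: obs=x cand={0,1,4} pick 4 [4->4 ok]
  16: obs=y cand={2,3} pick 3 [4->3 ok]
  17: obs=x cand={0,1,4} pick 1 [3->1 ok]
  18: obs=x cand={0,1,4} pick 0 [1->0 ok]
  19: obs=x cand={0,1,4} pick 0 [0->0 ok]
  20: obs=y cand={2,3} pick 3 [0->3 ok]
  21: obs=x cand={0,1,4} pick 1 [3->1 ok]
  22: obs=x cand={0,1,4} pick 1 [1->1 ok]
  23: obs=x cand={0,1,4} pick 0 [1->0 ok]
  24: obs=y cand={2,3} pick 3 [0->3 ok]
  25: obs=x cand={0,1,4} pick 1 [3->1 ok]
  26: obs=x cand={0,1,4} pick 1 [1->1 ok]
  27: obs=x cand={0,1,4} pick 1 [1->1 ok]
  28: obs=x cand={0,1,4} pick 0 [1->0 ok]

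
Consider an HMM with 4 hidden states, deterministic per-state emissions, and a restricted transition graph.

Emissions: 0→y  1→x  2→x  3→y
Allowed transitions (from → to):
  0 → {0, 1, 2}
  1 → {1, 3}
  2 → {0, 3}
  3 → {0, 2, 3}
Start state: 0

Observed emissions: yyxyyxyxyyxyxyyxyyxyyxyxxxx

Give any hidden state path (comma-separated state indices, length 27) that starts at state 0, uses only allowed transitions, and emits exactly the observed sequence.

0,0,1,3,0,1,3,2,3,3,2,3,2,3,0,2,3,3,2,0,0,2,0,1,1,1,1

  [0] y  {0,3}  => 0  start
  [1] y  {0,3}  => 0  0->0 ok
  [2] x  {1,2}  => 1  0->1 ok
  [3] y  {0,3}  => 3  1->3 ok
  [4] y  {0,3}  => 0  3->0 ok
  [5] x  {1,2}  => 1  0->1 ok
  [6] y  {0,3}  => 3  1->3 ok
  [7] x  {1,2}  => 2  3->2 ok
  [8] y  {0,3}  => 3  2->3 ok
  [9] y  {0,3}  => 3  3->3 ok
  [10] x  {1,2}  => 2  3->2 ok
  [11] y  {0,3}  => 3  2->3 ok
  [12] x  {1,2}  => 2  3->2 ok
  [13] y  {0,3}  => 3  2->3 ok
  [14] y  {0,3}  => 0  3->0 ok
  [15] x  {1,2}  => 2  0->2 ok
  [16] y  {0,3}  => 3  2->3 ok
  [17] y  {0,3}  => 3  3->3 ok
  [18] x  {1,2}  => 2  3->2 ok
  [19] y  {0,3}  => 0  2->0 ok
  [20] y  {0,3}  => 0  0->0 ok
  [21] x  {1,2}  => 2  0->2 ok
  [22] y  {0,3}  => 0  2->0 ok
  [23] x  {1,2}  => 1  0->1 ok
  [24] x  {1,2}  => 1  1->1 ok
  [25] x  {1,2}  => 1  1->1 ok
  [26] x  {1,2}  => 1  1->1 ok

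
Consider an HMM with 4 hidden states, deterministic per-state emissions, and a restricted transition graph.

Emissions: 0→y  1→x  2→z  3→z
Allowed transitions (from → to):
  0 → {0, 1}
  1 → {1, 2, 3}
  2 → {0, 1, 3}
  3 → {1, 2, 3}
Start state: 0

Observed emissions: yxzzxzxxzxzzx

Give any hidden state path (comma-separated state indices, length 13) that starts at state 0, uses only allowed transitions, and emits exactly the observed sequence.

  t0 'y' -> {0}, take 0 (start)
  t1 'x' -> {1}, take 1 (0->1 ok)
  t2 'z' -> {2,3}, take 3 (1->3 ok)
  t3 'z' -> {2,3}, take 2 (3->2 ok)
  t4 'x' -> {1}, take 1 (2->1 ok)
  t5 'z' -> {2,3}, take 3 (1->3 ok)
  t6 'x' -> {1}, take 1 (3->1 ok)
  t7 'x' -> {1}, take 1 (1->1 ok)
  t8 'z' -> {2,3}, take 3 (1->3 ok)
  t9 'x' -> {1}, take 1 (3->1 ok)
  t10 'z' -> {2,3}, take 3 (1->3 ok)
  t11 'z' -> {2,3}, take 3 (3->3 ok)
  t12 'x' -> {1}, take 1 (3->1 ok)

0,1,3,2,1,3,1,1,3,1,3,3,1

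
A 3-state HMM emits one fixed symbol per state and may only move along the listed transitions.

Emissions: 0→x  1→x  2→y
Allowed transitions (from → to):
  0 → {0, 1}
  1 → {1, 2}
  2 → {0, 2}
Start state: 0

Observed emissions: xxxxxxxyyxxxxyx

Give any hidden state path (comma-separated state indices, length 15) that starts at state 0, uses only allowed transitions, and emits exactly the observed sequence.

  pos 0: x in {0,1}, choose 0; start
  pos 1: x in {0,1}, choose 0; 0->0 ok
  pos 2: x in {0,1}, choose 1; 0->1 ok
  pos 3: x in {0,1}, choose 1; 1->1 ok
  pos 4: x in {0,1}, choose 1; 1->1 ok
  pos 5: x in {0,1}, choose 1; 1->1 ok
  pos 6: x in {0,1}, choose 1; 1->1 ok
  pos 7: y in {2}, choose 2; 1->2 ok
  pos 8: y in {2}, choose 2; 2->2 ok
  pos 9: x in {0,1}, choose 0; 2->0 ok
  pos 10: x in {0,1}, choose 0; 0->0 ok
  pos 11: x in {0,1}, choose 0; 0->0 ok
  pos 12: x in {0,1}, choose 1; 0->1 ok
  pos 13: y in {2}, choose 2; 1->2 ok
  pos 14: x in {0,1}, choose 0; 2->0 ok

0,0,1,1,1,1,1,2,2,0,0,0,1,2,0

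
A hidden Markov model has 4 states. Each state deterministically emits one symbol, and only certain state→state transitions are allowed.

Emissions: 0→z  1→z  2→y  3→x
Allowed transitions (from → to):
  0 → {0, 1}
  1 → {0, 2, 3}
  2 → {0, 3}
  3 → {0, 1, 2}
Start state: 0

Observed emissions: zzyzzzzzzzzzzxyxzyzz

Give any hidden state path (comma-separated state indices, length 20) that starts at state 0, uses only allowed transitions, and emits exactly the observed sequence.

0,1,2,0,1,0,0,0,0,0,0,0,1,3,2,3,1,2,0,1

  [0] z  {0,1}  => 0  start
  [1] z  {0,1}  => 1  0->1 ok
  [2] y  {2}  => 2  1->2 ok
  [3] z  {0,1}  => 0  2->0 ok
  [4] z  {0,1}  => 1  0->1 ok
  [5] z  {0,1}  => 0  1->0 ok
  [6] z  {0,1}  => 0  0->0 ok
  [7] z  {0,1}  => 0  0->0 ok
  [8] z  {0,1}  => 0  0->0 ok
  [9] z  {0,1}  => 0  0->0 ok
  [10] z  {0,1}  => 0  0->0 ok
  [11] z  {0,1}  => 0  0->0 ok
  [12] z  {0,1}  => 1  0->1 ok
  [13] x  {3}  => 3  1->3 ok
  [14] y  {2}  => 2  3->2 ok
  [15] x  {3}  => 3  2->3 ok
  [16] z  {0,1}  => 1  3->1 ok
  [17] y  {2}  => 2  1->2 ok
  [18] z  {0,1}  => 0  2->0 ok
  [19] z  {0,1}  => 1  0->1 ok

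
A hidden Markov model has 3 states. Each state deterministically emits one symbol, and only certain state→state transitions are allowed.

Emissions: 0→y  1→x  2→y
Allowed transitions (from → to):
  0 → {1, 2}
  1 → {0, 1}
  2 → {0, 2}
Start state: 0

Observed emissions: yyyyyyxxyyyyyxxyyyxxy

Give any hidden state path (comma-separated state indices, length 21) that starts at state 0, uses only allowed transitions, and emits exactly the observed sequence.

0,2,2,2,2,0,1,1,0,2,2,2,0,1,1,0,2,0,1,1,0

  0: obs=y cand={0,2} pick 0 [start]
  1: obs=y cand={0,2} pick 2 [0->2 ok]
  2: obs=y cand={0,2} pick 2 [2->2 ok]
  3: obs=y cand={0,2} pick 2 [2->2 ok]
  4: obs=y cand={0,2} pick 2 [2->2 ok]
  5: obs=y cand={0,2} pick 0 [2->0 ok]
  6: obs=x cand={1} pick 1 [0->1 ok]
  7: obs=x cand={1} pick 1 [1->1 ok]
  8: obs=y cand={0,2} pick 0 [1->0 ok]
  9: obs=y cand={0,2} pick 2 [0->2 ok]
  10: obs=y cand={0,2} pick 2 [2->2 ok]
  11: obs=y cand={0,2} pick 2 [2->2 ok]
  12: obs=y cand={0,2} pick 0 [2->0 ok]
  13: obs=x cand={1} pick 1 [0->1 ok]
  14: obs=x cand={1} pick 1 [1->1 ok]
  15: obs=y cand={0,2} pick 0 [1->0 ok]
  16: obs=y cand={0,2} pick 2 [0->2 ok]
  17: obs=y cand={0,2} pick 0 [2->0 ok]
  18: obs=x cand={1} pick 1 [0->1 ok]
  19: obs=x cand={1} pick 1 [1->1 ok]
  20: obs=y cand={0,2} pick 0 [1->0 ok]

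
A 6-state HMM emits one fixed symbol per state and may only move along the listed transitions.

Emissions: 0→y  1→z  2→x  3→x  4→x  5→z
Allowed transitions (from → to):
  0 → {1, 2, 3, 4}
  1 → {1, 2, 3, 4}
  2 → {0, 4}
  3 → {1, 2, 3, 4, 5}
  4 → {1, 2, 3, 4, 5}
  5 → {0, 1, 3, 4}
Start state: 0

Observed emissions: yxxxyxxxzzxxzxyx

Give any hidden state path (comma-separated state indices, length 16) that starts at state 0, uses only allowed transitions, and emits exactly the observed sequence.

0,2,4,2,0,4,4,3,1,1,2,4,1,2,0,2

  t0 'y' -> {0}, take 0 (start)
  t1 'x' -> {2,3,4}, take 2 (0->2 ok)
  t2 'x' -> {2,3,4}, take 4 (2->4 ok)
  t3 'x' -> {2,3,4}, take 2 (4->2 ok)
  t4 'y' -> {0}, take 0 (2->0 ok)
  t5 'x' -> {2,3,4}, take 4 (0->4 ok)
  t6 'x' -> {2,3,4}, take 4 (4->4 ok)
  t7 'x' -> {2,3,4}, take 3 (4->3 ok)
  t8 'z' -> {1,5}, take 1 (3->1 ok)
  t9 'z' -> {1,5}, take 1 (1->1 ok)
  t10 'x' -> {2,3,4}, take 2 (1->2 ok)
  t11 'x' -> {2,3,4}, take 4 (2->4 ok)
  t12 'z' -> {1,5}, take 1 (4->1 ok)
  t13 'x' -> {2,3,4}, take 2 (1->2 ok)
  t14 'y' -> {0}, take 0 (2->0 ok)
  t15 'x' -> {2,3,4}, take 2 (0->2 ok)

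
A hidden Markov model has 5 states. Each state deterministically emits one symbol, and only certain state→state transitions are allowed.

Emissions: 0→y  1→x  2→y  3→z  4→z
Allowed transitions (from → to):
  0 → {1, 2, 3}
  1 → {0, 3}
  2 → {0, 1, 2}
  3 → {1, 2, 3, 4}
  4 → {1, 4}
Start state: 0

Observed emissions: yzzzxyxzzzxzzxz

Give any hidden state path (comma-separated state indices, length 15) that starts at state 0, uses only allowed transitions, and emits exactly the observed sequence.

0,3,3,4,1,0,1,3,3,4,1,3,4,1,3

  pos 0: y in {0,2}, choose 0; start
  pos 1: z in {3,4}, choose 3; 0->3 ok
  pos 2: z in {3,4}, choose 3; 3->3 ok
  pos 3: z in {3,4}, choose 4; 3->4 ok
  pos 4: x in {1}, choose 1; 4->1 ok
  pos 5: y in {0,2}, choose 0; 1->0 ok
  pos 6: x in {1}, choose 1; 0->1 ok
  pos 7: z in {3,4}, choose 3; 1->3 ok
  pos 8: z in {3,4}, choose 3; 3->3 ok
  pos 9: z in {3,4}, choose 4; 3->4 ok
  pos 10: x in {1}, choose 1; 4->1 ok
  pos 11: z in {3,4}, choose 3; 1->3 ok
  pos 12: z in {3,4}, choose 4; 3->4 ok
  pos 13: x in {1}, choose 1; 4->1 ok
  pos 14: z in {3,4}, choose 3; 1->3 ok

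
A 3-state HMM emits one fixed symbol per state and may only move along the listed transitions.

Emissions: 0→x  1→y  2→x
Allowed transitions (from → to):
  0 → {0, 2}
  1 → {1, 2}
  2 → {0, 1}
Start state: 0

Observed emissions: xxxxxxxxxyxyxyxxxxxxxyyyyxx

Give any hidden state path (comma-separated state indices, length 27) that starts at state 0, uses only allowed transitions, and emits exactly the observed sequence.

  0: obs=x cand={0,2} pick 0 [start]
  1: obs=x cand={0,2} pick 2 [0->2 ok]
  2: obs=x cand={0,2} pick 0 [2->0 ok]
  3: obs=x cand={0,2} pick 2 [0->2 ok]
  4: obs=x cand={0,2} pick 0 [2->0 ok]
  5: obs=x cand={0,2} pick 2 [0->2 ok]
  6: obs=x cand={0,2} pick 0 [2->0 ok]
  7: obs=x cand={0,2} pick 0 [0->0 ok]
  8: obs=x cand={0,2} pick 2 [0->2 ok]
  9: obs=y cand={1} pick 1 [2->1 ok]
  10: obs=x cand={0,2} pick 2 [1->2 ok]
  11: obs=y cand={1} pick 1 [2->1 ok]
  12: obs=x cand={0,2} pick 2 [1->2 ok]
  13: obs=y cand={1} pick 1 [2->1 ok]
  14: obs=x cand={0,2} pick 2 [1->2 ok]
  15: obs=x cand={0,2} pick 0 [2->0 ok]
  16: obs=x cand={0,2} pick 2 [0->2 ok]
  17: obs=x cand={0,2} pick 0 [2->0 ok]
  18: obs=x cand={0,2} pick 0 [0->0 ok]
  19: obs=x cand={0,2} pick 0 [0->0 ok]
  20: obs=x cand={0,2} pick 2 [0->2 ok]
  21: obs=y cand={1} pick 1 [2->1 ok]
  22: obs=y cand={1} pick 1 [1->1 ok]
  23: obs=y cand={1} pick 1 [1->1 ok]
  24: obs=y cand={1} pick 1 [1->1 ok]
  25: obs=x cand={0,2} pick 2 [1->2 ok]
  26: obs=x cand={0,2} pick 0 [2->0 ok]

0,2,0,2,0,2,0,0,2,1,2,1,2,1,2,0,2,0,0,0,2,1,1,1,1,2,0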